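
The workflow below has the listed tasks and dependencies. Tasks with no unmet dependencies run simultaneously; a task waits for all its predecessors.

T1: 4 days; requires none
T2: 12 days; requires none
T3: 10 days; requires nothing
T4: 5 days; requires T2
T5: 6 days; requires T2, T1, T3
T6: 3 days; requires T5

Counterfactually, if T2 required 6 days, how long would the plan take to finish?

19

The binding path is T2→T5→T6 = 12+6+3 = 21; finish at 21 days.
T2 lies on that path, so at 6 days the path becomes 15 days.
The binding chain switches to T3→T5→T6 = 10+6+3 = 19; finish 19 days.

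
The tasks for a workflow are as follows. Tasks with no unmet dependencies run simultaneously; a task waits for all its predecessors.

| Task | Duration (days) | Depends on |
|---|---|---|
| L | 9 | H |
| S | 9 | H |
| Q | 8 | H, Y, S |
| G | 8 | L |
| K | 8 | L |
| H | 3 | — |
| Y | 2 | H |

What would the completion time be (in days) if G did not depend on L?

20

With the dependency in place, H→S→Q = 3+9+8 = 20 sets the finish at 20 days.
Without L→G, G's earliest start moves from 12 to 0.
The longest chain is now H→S→Q = 3+9+8 = 20, so the plan takes 20 days.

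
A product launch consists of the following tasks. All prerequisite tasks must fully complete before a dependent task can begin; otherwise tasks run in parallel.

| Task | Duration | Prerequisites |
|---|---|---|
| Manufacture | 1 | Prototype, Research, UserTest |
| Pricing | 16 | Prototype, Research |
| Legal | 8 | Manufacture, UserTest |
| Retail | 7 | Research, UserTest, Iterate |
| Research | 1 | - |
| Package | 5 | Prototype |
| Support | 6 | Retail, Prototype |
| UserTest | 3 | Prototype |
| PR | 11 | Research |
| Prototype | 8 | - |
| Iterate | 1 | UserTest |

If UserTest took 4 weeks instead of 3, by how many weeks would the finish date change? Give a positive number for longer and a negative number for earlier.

1

Actual critical path: Prototype→UserTest→Iterate→Retail→Support = 8+3+1+7+6 = 25 ⇒ 25 weeks.
Since UserTest is critical, the +1 change carries straight to that chain (now 26 weeks).
The critical path is still Prototype→UserTest→Iterate→Retail→Support; finish is now 26 weeks.
Change in finish: 26 − 25 = +1 weeks.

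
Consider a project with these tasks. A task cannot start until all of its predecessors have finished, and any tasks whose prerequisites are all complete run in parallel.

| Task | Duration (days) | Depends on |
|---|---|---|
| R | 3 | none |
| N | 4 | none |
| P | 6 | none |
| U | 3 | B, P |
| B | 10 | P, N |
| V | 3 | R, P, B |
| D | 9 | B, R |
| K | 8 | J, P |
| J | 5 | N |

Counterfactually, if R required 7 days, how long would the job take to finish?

25

Baseline: P→B→D = 6+10+9 = 25 → 25 days.
R has 13 days of float (longest path through it is 12).
The critical path is still P→B→D; finish is now 25 days.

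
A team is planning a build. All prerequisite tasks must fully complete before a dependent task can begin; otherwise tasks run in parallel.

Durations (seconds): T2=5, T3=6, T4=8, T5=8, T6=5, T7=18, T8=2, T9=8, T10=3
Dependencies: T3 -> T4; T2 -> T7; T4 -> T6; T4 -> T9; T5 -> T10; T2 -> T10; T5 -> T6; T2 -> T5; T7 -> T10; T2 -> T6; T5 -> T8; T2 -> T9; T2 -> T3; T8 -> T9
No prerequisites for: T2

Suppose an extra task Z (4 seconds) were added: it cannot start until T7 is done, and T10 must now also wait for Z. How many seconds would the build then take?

Originally the build takes 27 seconds.
With Z inserted, T10 now waits for max(T2, T7, T5, Z).
New critical path: T2→T7→Z→T10 = 5+18+4+3 = 30 ⇒ 30 seconds.

30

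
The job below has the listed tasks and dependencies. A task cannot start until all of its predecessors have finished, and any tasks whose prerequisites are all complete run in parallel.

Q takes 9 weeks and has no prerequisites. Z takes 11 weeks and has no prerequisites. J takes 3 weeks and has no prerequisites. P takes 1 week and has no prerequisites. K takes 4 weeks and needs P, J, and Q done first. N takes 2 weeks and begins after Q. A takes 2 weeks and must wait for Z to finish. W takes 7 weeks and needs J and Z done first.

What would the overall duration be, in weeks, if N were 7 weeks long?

Actual critical path: Z→W = 11+7 = 18 ⇒ 18 weeks.
N is off the critical path — its longest chain is 11 weeks, giving 7 of slack.
The critical path is still Z→W; finish is now 18 weeks.

18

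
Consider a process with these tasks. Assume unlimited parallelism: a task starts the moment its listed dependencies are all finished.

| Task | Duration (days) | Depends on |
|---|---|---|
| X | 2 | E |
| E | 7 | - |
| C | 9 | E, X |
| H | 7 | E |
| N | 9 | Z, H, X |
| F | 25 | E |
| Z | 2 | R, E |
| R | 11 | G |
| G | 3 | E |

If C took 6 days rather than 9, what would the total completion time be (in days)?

Baseline: E→G→R→Z→N = 7+3+11+2+9 = 32 → 32 days.
The longest path through C is only 18 days, so C has float 14.
No other chain overtakes it, so the finish is 32 days.

32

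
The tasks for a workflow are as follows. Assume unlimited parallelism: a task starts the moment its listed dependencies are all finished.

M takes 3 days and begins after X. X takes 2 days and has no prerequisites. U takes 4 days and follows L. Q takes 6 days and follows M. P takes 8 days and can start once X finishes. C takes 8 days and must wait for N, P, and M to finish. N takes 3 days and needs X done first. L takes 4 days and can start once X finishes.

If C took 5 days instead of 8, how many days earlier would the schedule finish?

3

Baseline: X→P→C = 2+8+8 = 18 → 18 days.
C lies on that path, so at 5 days the path becomes 15 days.
The critical path is still X→P→C; finish is now 15 days.
Change in finish: 15 − 18 = -3 days.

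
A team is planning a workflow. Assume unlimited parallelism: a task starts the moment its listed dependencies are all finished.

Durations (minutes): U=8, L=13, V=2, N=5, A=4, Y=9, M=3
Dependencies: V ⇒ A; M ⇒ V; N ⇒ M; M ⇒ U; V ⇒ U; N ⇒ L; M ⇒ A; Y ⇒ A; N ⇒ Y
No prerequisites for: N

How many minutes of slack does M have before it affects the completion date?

0

Critical path: N→L = 5+13 = 18, so the finish is 18 minutes.
The longest chain containing M totals 18 minutes.
Slack of M = 5 − 5 = 0 minutes.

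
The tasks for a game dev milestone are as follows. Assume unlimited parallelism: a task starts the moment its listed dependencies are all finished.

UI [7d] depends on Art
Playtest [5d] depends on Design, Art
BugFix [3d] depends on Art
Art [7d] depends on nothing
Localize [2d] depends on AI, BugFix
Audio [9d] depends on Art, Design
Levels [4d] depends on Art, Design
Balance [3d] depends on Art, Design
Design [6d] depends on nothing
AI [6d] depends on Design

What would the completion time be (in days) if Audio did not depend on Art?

With the dependency in place, Art→Audio = 7+9 = 16 sets the finish at 16 days.
Without Art→Audio, Audio's earliest start moves from 7 to 6.
New critical path: Design→Audio = 6+9 = 15 ⇒ 15 days.

15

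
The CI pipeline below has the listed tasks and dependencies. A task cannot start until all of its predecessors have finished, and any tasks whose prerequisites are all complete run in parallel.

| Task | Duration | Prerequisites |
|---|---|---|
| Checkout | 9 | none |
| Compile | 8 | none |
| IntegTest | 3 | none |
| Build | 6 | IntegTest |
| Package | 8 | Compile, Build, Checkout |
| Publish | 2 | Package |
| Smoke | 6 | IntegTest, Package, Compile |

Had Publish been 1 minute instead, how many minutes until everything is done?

Critical path before the change: Checkout→Package→Smoke = 9+8+6 = 23 giving 23 minutes.
The longest path through Publish is only 19 minutes, so Publish has float 4.
No other chain overtakes it, so the finish is 23 minutes.

23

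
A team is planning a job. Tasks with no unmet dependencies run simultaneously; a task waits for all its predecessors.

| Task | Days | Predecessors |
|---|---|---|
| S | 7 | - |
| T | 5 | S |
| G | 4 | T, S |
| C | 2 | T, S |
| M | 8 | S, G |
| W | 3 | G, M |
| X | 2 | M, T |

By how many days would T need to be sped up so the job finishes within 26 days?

Current finish: 27 days; target: 26.
T is on every critical path, so each day cut from T cuts the finish by one (this holds down to a finish of 23).
Need 27 − 26 = 1 day off T → T becomes 4 days, finish becomes 26.

1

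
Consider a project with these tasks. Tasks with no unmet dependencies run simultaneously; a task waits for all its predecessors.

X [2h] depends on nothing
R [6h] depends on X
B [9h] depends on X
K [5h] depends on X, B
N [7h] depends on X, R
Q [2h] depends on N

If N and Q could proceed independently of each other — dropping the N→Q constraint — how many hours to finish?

16

With the dependency in place, X→R→N→Q = 2+6+7+2 = 17 sets the finish at 17 hours.
Without N→Q, Q's earliest start moves from 15 to 0.
The longest chain is now X→B→K = 2+9+5 = 16, so the job takes 16 hours.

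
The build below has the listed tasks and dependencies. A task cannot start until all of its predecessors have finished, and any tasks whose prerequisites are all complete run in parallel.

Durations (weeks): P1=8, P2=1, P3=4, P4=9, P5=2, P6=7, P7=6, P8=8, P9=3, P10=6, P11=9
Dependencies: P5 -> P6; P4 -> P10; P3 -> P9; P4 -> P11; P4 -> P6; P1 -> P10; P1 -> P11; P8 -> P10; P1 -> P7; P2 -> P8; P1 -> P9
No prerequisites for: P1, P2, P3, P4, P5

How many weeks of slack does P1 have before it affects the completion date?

1

The longest chain is P4→P11 = 9+9 = 18; overall finish 18 weeks.
The longest chain containing P1 totals 17 weeks.
Slack of P1 = 1 − 0 = 1 week.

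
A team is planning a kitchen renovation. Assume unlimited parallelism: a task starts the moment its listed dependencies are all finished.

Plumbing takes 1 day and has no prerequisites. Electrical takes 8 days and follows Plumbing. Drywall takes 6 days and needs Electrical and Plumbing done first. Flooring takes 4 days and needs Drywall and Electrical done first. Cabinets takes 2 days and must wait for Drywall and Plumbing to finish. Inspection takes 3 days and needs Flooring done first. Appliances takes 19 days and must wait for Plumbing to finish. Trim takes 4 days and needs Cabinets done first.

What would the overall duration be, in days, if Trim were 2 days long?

Actual critical path: Plumbing→Electrical→Drywall→Flooring→Inspection = 1+8+6+4+3 = 22 ⇒ 22 days.
Trim has 1 day of float (longest path through it is 21).
That remains the longest chain; total 22 days.

22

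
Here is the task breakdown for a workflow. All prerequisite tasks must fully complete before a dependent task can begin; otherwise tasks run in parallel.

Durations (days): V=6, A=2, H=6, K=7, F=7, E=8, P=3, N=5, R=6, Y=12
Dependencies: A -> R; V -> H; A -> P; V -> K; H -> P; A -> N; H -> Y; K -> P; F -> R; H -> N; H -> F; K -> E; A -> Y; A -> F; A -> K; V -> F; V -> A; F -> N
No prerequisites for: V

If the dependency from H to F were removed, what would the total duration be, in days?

Original critical path: V→H→F→R = 6+6+7+6 = 25 ⇒ 25 days.
Without H→F, F's earliest start moves from 12 to 8.
The longest chain is now V→H→Y = 6+6+12 = 24, so the plan takes 24 days.

24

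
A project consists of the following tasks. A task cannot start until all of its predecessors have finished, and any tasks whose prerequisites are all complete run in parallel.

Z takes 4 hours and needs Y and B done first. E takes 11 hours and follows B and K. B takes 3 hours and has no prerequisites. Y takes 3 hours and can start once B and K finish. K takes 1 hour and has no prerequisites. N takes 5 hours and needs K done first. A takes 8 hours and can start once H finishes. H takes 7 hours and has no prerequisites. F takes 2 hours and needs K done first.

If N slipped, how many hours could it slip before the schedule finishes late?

Critical path: H→A = 7+8 = 15, so the finish is 15 hours.
The longest chain containing N totals 6 hours.
Slack of N = 10 − 1 = 9 hours.

9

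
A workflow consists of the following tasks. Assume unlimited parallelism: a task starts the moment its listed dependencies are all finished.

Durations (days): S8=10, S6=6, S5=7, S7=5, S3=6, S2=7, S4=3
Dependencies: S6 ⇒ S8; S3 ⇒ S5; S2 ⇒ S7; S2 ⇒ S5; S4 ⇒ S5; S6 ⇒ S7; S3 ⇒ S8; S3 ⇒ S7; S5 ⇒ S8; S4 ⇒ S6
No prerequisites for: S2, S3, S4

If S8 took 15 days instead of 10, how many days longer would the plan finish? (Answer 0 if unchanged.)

Critical path before the change: S2→S5→S8 = 7+7+10 = 24 giving 24 days.
S8 is on the critical path; changing it to 15 makes that path 29 days.
The critical path is still S2→S5→S8; finish is now 29 days.
Change in finish: 29 − 24 = +5 days.

5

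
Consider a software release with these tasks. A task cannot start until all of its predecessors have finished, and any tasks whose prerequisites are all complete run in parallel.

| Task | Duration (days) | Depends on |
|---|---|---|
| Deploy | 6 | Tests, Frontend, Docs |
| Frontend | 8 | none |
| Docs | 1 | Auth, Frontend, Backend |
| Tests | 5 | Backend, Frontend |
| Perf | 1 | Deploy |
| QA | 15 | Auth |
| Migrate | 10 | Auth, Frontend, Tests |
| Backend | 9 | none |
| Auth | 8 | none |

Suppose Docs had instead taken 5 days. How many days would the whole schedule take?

Actual critical path: Backend→Tests→Migrate = 9+5+10 = 24 ⇒ 24 days.
Docs is off the critical path — its longest chain is 17 days, giving 7 of slack.
The critical path is still Backend→Tests→Migrate; finish is now 24 days.

24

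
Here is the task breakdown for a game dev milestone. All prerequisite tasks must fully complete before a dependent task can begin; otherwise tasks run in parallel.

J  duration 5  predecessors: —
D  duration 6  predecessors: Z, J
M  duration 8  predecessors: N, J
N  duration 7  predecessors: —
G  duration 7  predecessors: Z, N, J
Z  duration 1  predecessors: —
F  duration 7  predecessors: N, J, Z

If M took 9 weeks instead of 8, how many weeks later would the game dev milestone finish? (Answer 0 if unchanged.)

1

Baseline: N→M = 7+8 = 15 → 15 weeks.
M is on the critical path; changing it to 9 makes that path 16 weeks.
That remains the longest chain; total 16 weeks.
Change in finish: 16 − 15 = +1 weeks.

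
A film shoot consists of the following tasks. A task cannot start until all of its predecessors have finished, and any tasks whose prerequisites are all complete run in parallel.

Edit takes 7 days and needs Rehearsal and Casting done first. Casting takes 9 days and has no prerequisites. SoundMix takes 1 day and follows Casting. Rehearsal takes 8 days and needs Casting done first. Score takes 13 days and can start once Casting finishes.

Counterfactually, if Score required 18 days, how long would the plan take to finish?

27

Actual critical path: Casting→Rehearsal→Edit = 9+8+7 = 24 ⇒ 24 days.
Score is off the critical path — its longest chain is 22 days, giving 2 of slack.
The binding chain switches to Casting→Score = 9+18 = 27; finish 27 days.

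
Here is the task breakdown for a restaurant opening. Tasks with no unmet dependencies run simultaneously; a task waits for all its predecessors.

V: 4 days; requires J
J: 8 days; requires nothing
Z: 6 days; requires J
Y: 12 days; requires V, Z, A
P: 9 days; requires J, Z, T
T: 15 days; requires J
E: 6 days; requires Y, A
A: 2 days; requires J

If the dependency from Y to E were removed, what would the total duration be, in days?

Before: longest chain J→Z→Y→E = 8+6+12+6 = 32, finish 32.
Without Y→E, E's earliest start moves from 26 to 10.
The longest chain is now J→T→P = 8+15+9 = 32, so the restaurant opening takes 32 days.

32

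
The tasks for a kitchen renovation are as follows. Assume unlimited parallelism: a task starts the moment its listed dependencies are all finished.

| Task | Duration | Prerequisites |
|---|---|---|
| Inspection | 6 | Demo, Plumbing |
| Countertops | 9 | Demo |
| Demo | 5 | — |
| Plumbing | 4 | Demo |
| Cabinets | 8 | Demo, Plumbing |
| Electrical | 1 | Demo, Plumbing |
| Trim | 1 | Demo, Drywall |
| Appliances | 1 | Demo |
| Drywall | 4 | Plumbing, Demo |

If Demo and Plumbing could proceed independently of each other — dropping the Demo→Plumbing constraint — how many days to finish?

Original critical path: Demo→Plumbing→Cabinets = 5+4+8 = 17 ⇒ 17 days.
Without Demo→Plumbing, Plumbing's earliest start moves from 5 to 0.
New critical path: Demo→Countertops = 5+9 = 14 ⇒ 14 days.

14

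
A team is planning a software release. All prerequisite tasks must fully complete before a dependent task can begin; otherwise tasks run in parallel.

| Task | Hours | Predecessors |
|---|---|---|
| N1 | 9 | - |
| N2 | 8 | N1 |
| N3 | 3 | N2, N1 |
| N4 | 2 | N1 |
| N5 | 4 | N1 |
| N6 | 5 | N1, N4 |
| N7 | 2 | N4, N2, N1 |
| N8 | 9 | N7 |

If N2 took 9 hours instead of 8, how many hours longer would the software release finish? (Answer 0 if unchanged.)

As given, the longest chain is N1→N2→N7→N8 = 9+8+2+9 = 28, so the finish is 28 hours.
Since N2 is critical, the +1 change carries straight to that chain (now 29 hours).
That remains the longest chain; total 29 hours.
Change in finish: 29 − 28 = +1 hours.

1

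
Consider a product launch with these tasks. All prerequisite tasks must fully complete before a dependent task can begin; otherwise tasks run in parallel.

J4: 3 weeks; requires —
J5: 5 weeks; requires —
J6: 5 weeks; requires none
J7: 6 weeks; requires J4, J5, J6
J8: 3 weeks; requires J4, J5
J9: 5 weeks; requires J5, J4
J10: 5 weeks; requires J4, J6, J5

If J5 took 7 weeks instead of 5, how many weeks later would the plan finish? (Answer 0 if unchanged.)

2

The binding path is J5→J7 = 5+6 = 11; finish at 11 weeks.
Since J5 is critical, the +2 change carries straight to that chain (now 13 weeks).
That remains the longest chain; total 13 weeks.
Change in finish: 13 − 11 = +2 weeks.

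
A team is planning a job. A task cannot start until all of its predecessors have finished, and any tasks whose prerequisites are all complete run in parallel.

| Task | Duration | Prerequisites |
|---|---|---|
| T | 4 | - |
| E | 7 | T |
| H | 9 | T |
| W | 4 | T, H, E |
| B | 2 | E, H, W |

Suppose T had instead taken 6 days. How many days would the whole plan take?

The binding path is T→H→W→B = 4+9+4+2 = 19; finish at 19 days.
T lies on that path, so at 6 days the path becomes 21 days.
That remains the longest chain; total 21 days.

21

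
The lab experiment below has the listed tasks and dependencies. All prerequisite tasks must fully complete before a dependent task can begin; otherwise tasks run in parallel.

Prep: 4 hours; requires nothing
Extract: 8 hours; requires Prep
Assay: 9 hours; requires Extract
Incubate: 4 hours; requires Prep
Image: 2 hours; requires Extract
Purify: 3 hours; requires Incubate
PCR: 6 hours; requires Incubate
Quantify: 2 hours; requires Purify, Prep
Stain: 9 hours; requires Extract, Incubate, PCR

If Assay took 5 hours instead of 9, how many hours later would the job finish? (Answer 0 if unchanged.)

Baseline: Prep→Incubate→PCR→Stain = 4+4+6+9 = 23 → 23 hours.
The longest path through Assay is only 21 hours, so Assay has float 2.
No other chain overtakes it, so the finish is 23 hours.
Change in finish: 23 − 23 = +0 hours.

0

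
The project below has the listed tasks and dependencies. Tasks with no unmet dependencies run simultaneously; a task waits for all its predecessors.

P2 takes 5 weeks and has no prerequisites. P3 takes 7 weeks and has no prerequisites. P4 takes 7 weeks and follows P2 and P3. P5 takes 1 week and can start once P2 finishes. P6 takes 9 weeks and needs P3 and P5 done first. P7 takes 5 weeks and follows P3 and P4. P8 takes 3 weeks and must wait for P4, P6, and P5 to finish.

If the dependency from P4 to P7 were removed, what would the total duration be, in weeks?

19

Original critical path: P3→P4→P7 = 7+7+5 = 19 ⇒ 19 weeks.
Without P4→P7, P7's earliest start moves from 14 to 7.
After: P3→P6→P8 = 7+9+3 = 19 → 19 weeks.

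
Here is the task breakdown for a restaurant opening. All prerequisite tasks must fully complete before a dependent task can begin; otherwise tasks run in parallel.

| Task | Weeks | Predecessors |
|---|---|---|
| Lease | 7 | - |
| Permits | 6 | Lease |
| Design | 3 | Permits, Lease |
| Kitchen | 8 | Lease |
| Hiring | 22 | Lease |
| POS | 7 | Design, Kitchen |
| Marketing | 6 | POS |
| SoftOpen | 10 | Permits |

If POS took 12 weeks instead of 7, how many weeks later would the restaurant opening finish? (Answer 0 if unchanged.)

Critical path before the change: Lease→Permits→Design→POS→Marketing = 7+6+3+7+6 = 29 giving 29 weeks.
POS is on the critical path; changing it to 12 makes that path 34 weeks.
The critical path is still Lease→Permits→Design→POS→Marketing; finish is now 34 weeks.
Change in finish: 34 − 29 = +5 weeks.

5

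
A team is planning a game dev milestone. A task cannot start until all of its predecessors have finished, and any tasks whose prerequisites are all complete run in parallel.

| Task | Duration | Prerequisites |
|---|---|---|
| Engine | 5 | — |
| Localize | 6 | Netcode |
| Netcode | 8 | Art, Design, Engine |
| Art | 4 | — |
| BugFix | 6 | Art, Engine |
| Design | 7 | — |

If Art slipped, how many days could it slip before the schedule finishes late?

Design→Netcode→Localize = 7+8+6 = 21 sets the makespan at 21 days.
Longest path through Art: 18 days (earliest finish 4, latest finish 7).
Slack of Art = 3 − 0 = 3 days.

3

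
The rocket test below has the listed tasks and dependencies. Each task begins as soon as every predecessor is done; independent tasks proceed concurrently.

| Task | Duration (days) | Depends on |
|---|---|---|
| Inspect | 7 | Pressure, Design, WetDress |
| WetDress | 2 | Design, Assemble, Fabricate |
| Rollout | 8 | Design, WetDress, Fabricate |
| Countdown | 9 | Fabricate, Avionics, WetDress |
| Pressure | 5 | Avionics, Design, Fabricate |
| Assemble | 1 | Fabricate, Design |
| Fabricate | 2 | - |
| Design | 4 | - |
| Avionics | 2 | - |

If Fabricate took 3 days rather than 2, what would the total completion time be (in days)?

As given, the longest chain is Design→Assemble→WetDress→Countdown = 4+1+2+9 = 16, so the finish is 16 days.
Fabricate is off the critical path — its longest chain is 14 days, giving 2 of slack.
No other chain overtakes it, so the finish is 16 days.

16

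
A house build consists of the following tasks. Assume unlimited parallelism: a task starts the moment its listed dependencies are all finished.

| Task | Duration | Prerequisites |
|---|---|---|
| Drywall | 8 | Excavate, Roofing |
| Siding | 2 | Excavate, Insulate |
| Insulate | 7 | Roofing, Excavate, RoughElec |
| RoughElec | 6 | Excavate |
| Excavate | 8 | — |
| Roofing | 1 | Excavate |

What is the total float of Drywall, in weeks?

6

Critical path: Excavate→RoughElec→Insulate→Siding = 8+6+7+2 = 23, so the finish is 23 weeks.
The longest chain containing Drywall totals 17 weeks.
So Drywall can slip 23 − 17 = 6 weeks.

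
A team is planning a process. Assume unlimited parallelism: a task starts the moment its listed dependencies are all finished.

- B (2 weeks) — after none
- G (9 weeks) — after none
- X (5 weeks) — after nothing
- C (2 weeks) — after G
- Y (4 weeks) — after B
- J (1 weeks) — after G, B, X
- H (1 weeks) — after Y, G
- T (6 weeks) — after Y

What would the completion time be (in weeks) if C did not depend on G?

12

Before: longest chain B→Y→T = 2+4+6 = 12, finish 12.
Without G→C, C's earliest start moves from 9 to 0.
After: B→Y→T = 2+4+6 = 12 → 12 weeks.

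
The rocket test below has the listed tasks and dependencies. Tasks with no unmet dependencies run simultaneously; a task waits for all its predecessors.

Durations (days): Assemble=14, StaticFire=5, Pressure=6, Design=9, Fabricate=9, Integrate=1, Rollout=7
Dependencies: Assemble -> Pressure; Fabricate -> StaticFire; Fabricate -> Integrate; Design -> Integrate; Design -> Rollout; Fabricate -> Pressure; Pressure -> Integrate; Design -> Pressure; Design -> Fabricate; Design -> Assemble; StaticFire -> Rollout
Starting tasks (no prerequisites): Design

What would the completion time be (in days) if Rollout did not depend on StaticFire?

30

Original critical path: Design→Fabricate→StaticFire→Rollout = 9+9+5+7 = 30 ⇒ 30 days.
Without StaticFire→Rollout, Rollout's earliest start moves from 23 to 9.
New critical path: Design→Assemble→Pressure→Integrate = 9+14+6+1 = 30 ⇒ 30 days.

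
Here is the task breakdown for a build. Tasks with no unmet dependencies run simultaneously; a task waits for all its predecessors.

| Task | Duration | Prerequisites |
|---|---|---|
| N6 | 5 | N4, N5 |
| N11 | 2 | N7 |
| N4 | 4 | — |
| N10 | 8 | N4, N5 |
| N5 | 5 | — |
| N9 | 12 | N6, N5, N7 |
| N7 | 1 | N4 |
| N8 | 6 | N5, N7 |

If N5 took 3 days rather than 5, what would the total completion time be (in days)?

Actual critical path: N5→N6→N9 = 5+5+12 = 22 ⇒ 22 days.
Since N5 is critical, the -2 change carries straight to that chain (now 20 days).
New critical path: N4→N6→N9 = 4+5+12 = 21 ⇒ 21 days.

21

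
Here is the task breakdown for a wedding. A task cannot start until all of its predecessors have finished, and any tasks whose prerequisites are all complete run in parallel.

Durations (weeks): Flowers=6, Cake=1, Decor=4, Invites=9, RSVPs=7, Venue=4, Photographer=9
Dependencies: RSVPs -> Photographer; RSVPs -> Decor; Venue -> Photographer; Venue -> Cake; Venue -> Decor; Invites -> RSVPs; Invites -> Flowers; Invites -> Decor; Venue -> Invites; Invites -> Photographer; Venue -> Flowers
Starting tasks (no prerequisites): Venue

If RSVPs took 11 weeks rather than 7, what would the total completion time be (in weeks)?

33

The binding path is Venue→Invites→RSVPs→Photographer = 4+9+7+9 = 29; finish at 29 weeks.
Since RSVPs is critical, the +4 change carries straight to that chain (now 33 weeks).
That remains the longest chain; total 33 weeks.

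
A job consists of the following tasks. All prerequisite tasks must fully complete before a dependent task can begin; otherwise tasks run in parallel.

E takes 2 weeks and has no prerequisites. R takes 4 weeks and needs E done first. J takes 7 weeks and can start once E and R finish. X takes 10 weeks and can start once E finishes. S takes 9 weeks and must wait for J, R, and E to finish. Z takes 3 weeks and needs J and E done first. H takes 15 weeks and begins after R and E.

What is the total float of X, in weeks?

E→R→J→S = 2+4+7+9 = 22 sets the makespan at 22 weeks.
Longest path through X: 12 weeks (earliest finish 12, latest finish 22).
Slack of X = 12 − 2 = 10 weeks.

10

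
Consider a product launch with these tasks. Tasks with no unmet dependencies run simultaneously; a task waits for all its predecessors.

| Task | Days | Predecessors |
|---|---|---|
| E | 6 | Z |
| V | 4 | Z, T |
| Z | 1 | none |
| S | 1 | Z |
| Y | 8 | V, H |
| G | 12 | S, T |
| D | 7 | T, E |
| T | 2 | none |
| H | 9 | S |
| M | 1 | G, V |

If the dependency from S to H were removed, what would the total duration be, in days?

Original critical path: Z→S→H→Y = 1+1+9+8 = 19 ⇒ 19 days.
Without S→H, H's earliest start moves from 2 to 0.
After: H→Y = 9+8 = 17 → 17 days.

17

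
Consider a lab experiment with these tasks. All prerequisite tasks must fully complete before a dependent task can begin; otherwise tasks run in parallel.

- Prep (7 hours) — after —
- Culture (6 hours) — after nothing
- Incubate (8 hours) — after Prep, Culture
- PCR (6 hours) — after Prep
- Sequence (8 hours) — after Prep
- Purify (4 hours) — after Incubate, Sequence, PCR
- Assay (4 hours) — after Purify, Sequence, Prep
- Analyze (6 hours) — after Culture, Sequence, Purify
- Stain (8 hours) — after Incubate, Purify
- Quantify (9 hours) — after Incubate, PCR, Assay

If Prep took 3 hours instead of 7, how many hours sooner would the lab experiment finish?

As given, the longest chain is Prep→Incubate→Purify→Assay→Quantify = 7+8+4+4+9 = 32, so the finish is 32 hours.
Prep lies on that path, so at 3 hours the path becomes 28 hours.
Now Culture→Incubate→Purify→Assay→Quantify = 6+8+4+4+9 = 31 is longest, so the finish becomes 31 hours.
Change in finish: 31 − 32 = -1 hours.

1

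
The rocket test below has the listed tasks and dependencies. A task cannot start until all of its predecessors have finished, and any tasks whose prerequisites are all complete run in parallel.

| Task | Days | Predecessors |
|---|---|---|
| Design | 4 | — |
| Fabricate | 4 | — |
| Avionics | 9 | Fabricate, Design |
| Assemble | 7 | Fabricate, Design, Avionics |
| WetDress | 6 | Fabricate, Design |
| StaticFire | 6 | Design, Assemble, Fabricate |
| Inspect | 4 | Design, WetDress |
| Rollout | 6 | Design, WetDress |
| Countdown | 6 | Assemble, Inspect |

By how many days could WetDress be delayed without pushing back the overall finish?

6

Design→Avionics→Assemble→StaticFire = 4+9+7+6 = 26 sets the makespan at 26 days.
WetDress finishes as early as 10 and must finish by 16.
So WetDress can slip 16 − 10 = 6 days.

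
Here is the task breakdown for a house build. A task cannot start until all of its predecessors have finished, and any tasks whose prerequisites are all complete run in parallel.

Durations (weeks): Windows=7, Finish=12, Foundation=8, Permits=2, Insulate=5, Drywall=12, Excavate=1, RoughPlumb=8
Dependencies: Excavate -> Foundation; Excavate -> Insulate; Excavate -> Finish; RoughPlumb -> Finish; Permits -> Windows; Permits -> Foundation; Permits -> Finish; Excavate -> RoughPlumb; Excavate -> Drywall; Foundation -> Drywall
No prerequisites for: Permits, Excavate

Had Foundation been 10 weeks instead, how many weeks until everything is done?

As given, the longest chain is Permits→Foundation→Drywall = 2+8+12 = 22, so the finish is 22 weeks.
Since Foundation is critical, the +2 change carries straight to that chain (now 24 weeks).
No other chain overtakes it, so the finish is 24 weeks.

24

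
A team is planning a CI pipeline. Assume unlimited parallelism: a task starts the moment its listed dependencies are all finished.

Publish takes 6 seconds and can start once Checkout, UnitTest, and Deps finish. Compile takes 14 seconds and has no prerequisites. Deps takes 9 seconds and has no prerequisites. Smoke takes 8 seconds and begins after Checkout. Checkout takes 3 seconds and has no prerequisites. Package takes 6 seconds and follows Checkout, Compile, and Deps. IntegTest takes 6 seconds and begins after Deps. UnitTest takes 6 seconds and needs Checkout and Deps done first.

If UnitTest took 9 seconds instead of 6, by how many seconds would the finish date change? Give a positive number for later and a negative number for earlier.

3

Critical path before the change: Deps→UnitTest→Publish = 9+6+6 = 21 giving 21 seconds.
UnitTest is on the critical path; changing it to 9 makes that path 24 seconds.
That remains the longest chain; total 24 seconds.
Change in finish: 24 − 21 = +3 seconds.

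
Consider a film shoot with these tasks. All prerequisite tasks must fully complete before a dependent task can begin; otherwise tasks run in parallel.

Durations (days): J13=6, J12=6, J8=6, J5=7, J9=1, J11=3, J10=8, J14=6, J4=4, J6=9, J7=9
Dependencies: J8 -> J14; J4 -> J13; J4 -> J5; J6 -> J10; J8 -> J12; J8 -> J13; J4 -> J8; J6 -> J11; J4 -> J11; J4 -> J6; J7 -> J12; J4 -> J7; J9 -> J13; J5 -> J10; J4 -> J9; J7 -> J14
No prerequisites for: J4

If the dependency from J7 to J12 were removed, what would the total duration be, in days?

21

With the dependency in place, J4→J6→J10 = 4+9+8 = 21 sets the finish at 21 days.
Without J7→J12, J12's earliest start moves from 13 to 10.
The longest chain is now J4→J6→J10 = 4+9+8 = 21, so the job takes 21 days.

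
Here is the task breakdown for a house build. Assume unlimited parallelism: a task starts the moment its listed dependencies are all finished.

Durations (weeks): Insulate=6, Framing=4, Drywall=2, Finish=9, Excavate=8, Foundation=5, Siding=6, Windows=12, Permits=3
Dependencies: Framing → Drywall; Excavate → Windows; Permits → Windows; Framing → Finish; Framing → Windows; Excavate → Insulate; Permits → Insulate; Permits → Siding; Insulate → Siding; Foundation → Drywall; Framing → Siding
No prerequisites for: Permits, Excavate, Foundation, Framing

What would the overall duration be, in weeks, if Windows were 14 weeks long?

22

Critical path before the change: Excavate→Windows = 8+12 = 20 giving 20 weeks.
Windows lies on that path, so at 14 weeks the path becomes 22 weeks.
No other chain overtakes it, so the finish is 22 weeks.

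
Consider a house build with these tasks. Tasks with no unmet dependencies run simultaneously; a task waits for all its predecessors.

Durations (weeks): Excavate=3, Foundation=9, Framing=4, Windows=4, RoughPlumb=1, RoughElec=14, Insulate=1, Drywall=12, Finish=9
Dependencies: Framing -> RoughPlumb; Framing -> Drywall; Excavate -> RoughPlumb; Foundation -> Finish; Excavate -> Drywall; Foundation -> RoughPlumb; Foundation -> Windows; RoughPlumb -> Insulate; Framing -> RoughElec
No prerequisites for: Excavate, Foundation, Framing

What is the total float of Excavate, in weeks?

3

Foundation→Finish = 9+9 = 18 sets the makespan at 18 weeks.
The longest chain containing Excavate totals 15 weeks.
So Excavate can slip 6 − 3 = 3 weeks.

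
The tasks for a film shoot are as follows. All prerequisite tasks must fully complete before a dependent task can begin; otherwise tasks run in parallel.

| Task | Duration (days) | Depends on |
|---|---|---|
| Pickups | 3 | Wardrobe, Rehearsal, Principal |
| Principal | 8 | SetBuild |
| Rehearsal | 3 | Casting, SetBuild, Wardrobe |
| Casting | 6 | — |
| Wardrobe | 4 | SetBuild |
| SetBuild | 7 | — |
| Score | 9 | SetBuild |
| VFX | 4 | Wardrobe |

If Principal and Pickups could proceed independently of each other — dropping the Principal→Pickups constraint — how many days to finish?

Original critical path: SetBuild→Principal→Pickups = 7+8+3 = 18 ⇒ 18 days.
Without Principal→Pickups, Pickups's earliest start moves from 15 to 14.
After: SetBuild→Wardrobe→Rehearsal→Pickups = 7+4+3+3 = 17 → 17 days.

17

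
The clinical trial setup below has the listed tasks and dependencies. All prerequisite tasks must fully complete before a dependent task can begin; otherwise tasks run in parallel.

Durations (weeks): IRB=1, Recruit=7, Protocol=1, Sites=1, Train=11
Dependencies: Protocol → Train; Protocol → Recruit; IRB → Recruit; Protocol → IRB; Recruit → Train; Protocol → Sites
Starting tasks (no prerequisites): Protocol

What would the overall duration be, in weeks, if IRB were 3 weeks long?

As given, the longest chain is Protocol→IRB→Recruit→Train = 1+1+7+11 = 20, so the finish is 20 weeks.
IRB is on the critical path; changing it to 3 makes that path 22 weeks.
The critical path is still Protocol→IRB→Recruit→Train; finish is now 22 weeks.

22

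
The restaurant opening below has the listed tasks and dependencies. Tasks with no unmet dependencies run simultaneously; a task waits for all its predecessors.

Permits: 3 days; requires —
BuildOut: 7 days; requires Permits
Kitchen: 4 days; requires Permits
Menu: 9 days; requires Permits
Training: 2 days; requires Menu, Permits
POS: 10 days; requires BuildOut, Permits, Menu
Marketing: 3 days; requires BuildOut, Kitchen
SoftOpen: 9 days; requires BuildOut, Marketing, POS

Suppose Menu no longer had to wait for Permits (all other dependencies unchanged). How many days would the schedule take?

With the dependency in place, Permits→Menu→POS→SoftOpen = 3+9+10+9 = 31 sets the finish at 31 days.
Without Permits→Menu, Menu's earliest start moves from 3 to 0.
The longest chain is now Permits→BuildOut→POS→SoftOpen = 3+7+10+9 = 29, so the schedule takes 29 days.

29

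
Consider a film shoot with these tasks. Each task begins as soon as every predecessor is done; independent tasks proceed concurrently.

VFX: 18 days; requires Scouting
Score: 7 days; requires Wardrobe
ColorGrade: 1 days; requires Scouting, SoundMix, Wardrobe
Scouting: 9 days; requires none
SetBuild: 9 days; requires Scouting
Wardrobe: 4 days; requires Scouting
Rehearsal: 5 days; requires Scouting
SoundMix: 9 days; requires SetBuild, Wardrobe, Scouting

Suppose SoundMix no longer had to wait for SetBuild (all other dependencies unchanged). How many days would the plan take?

With the dependency in place, Scouting→SetBuild→SoundMix→ColorGrade = 9+9+9+1 = 28 sets the finish at 28 days.
Without SetBuild→SoundMix, SoundMix's earliest start moves from 18 to 13.
New critical path: Scouting→VFX = 9+18 = 27 ⇒ 27 days.

27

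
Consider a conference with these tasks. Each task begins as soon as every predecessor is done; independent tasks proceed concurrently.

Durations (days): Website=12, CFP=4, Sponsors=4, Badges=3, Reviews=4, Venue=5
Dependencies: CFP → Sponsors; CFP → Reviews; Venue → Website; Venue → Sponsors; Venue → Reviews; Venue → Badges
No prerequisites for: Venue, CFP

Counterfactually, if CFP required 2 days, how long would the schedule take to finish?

17

Actual critical path: Venue→Website = 5+12 = 17 ⇒ 17 days.
CFP has 9 days of float (longest path through it is 8).
No other chain overtakes it, so the finish is 17 days.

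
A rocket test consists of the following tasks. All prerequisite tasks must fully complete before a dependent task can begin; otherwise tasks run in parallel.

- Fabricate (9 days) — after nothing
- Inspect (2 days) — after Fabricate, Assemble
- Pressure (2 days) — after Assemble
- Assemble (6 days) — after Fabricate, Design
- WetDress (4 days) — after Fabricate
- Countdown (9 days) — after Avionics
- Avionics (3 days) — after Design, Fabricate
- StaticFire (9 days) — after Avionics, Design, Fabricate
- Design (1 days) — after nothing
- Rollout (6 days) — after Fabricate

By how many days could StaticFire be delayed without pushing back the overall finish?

0

Fabricate→Avionics→StaticFire = 9+3+9 = 21 sets the makespan at 21 days.
Longest path through StaticFire: 21 days (earliest finish 21, latest finish 21).
Float = 21 − 21 = 0.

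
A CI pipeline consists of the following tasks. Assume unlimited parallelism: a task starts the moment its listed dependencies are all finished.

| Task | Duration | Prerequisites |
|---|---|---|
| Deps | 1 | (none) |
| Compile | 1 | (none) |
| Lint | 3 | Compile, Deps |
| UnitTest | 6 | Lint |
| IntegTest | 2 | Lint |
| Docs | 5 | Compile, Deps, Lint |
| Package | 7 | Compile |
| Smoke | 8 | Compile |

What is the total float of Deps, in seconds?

The longest chain is Deps→Lint→UnitTest = 1+3+6 = 10; overall finish 10 seconds.
The longest chain containing Deps totals 10 seconds.
Slack of Deps = 0 − 0 = 0 seconds.

0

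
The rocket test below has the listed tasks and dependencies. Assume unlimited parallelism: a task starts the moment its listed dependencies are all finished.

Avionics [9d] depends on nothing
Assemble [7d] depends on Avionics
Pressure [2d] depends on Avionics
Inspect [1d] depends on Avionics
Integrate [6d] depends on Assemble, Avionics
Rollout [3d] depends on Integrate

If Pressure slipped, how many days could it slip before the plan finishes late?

14

Avionics→Assemble→Integrate→Rollout = 9+7+6+3 = 25 sets the makespan at 25 days.
The longest chain containing Pressure totals 11 days.
So Pressure can slip 25 − 11 = 14 days.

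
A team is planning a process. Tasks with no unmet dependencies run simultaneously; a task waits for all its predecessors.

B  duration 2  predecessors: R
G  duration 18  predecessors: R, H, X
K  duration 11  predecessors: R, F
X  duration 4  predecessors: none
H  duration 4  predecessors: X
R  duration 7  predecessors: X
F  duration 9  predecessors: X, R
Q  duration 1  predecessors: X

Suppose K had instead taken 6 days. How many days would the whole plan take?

As given, the longest chain is X→R→F→K = 4+7+9+11 = 31, so the finish is 31 days.
Since K is critical, the -5 change carries straight to that chain (now 26 days).
Now X→R→G = 4+7+18 = 29 is longest, so the finish becomes 29 days.

29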